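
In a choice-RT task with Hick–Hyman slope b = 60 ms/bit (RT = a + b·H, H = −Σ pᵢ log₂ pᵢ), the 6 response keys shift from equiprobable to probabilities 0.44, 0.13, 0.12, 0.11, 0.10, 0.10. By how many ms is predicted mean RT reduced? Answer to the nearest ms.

Equiprobable entropy H₀ = log₂ 6 = 2.5850 bits.
Skewed entropy H = −Σ pᵢ log₂ pᵢ = 2.2855 bits.
ΔRT = b·(H₀ − H) = 60 × 0.2994 = 17.97 ms.

18 ms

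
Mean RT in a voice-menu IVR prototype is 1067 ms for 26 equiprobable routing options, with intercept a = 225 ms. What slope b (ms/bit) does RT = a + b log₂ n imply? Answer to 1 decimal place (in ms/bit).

26 alternatives carry log₂ 26 = 4.7004 bits; the choice cost is 1067 − 225 = 842 ms, so b = 842/4.7004 = 179.132 ms/bit.

179.1 ms/bit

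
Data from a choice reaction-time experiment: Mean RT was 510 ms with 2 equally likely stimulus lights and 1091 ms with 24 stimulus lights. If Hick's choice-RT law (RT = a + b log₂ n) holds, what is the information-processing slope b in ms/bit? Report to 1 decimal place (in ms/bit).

162.1 ms/bit

b = (RT₂ − RT₁)/(log₂ n₂ − log₂ n₁) = (1091 − 510)/(4.5850 − 1) = 162.066 ms/bit.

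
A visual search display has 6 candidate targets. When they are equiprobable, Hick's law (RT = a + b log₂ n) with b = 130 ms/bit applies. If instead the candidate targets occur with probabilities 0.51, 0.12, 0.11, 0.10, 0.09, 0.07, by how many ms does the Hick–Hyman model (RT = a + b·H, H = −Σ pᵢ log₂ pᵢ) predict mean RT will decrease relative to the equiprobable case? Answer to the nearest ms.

The RT saving is b·ΔH. Equiprobable H₀ = log₂(6) = 2.5850 bits; with the given probabilities H = 2.1262 bits.
b·(H₀ − H) = 130 × (2.5850 − 2.1262) = 59.64 ms.

60 ms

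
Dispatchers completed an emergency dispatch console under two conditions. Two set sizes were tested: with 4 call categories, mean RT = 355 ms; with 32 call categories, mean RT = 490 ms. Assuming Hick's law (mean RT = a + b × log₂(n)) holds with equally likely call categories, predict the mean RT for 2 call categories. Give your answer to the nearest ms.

310 ms

Fit slope and intercept:
  b = (490 − 355) / (log₂ 32 − log₂ 4) = 135 / (5 − 2) = 45 ms/bit
  a = 355 − 45 × 2 = 265 ms
Then RT(2) = 265 + 45 × log₂ 2 = 265 + 45 × 1 ≈ 310.000 ms.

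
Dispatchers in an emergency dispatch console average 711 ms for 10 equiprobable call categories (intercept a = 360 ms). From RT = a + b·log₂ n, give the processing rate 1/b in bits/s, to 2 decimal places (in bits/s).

9.46 bits/s

Choice component = 711 − 360 = 351 ms over log₂(10) = 3.3219 bits.
b = 351 / 3.3219 = 105.662 ms/bit, so 1/b = 9.464 bits/s.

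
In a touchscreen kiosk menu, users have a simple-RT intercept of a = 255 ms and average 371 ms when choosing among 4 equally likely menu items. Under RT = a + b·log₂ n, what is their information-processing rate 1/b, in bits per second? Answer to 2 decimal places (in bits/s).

17.24 bits/s

b = (371 − 255)/log₂ 4 = 116/2 = 58.000 ms per bit = 0.05800 s/bit; the reciprocal is 17.241 bits/s.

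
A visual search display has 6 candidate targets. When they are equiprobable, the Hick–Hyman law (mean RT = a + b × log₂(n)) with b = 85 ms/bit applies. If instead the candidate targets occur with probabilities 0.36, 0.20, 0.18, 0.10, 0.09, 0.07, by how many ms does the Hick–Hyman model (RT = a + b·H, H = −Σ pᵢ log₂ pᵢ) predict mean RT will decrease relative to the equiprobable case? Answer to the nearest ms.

20 ms

Equiprobable entropy H₀ = log₂ 6 = 2.5850 bits.
Skewed entropy H = −Σ pᵢ log₂ pᵢ = 2.3537 bits.
ΔRT = b·(H₀ − H) = 85 × 0.2313 = 19.66 ms.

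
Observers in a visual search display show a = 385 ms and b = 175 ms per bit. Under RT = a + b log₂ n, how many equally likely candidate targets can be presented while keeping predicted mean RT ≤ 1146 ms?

Set 385 + 175·log₂ n ≤ 1146 → log₂ n ≤ (1146 − 385)/175 = 4.3486.
So n ≤ 2^4.3486 = 20.373; the largest integer n is 20.

20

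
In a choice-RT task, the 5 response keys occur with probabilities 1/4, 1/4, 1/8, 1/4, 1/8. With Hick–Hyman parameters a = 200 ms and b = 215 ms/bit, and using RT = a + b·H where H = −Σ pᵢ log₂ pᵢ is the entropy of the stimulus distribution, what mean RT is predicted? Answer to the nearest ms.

H = −Σ pᵢ log₂ pᵢ = 0.25·2 + 0.25·2 + 0.125·3 + 0.25·2 + 0.125·3 = 2.250 bits.
RT = 200 + 215 × 2.250 = 683.75 ms.

684 ms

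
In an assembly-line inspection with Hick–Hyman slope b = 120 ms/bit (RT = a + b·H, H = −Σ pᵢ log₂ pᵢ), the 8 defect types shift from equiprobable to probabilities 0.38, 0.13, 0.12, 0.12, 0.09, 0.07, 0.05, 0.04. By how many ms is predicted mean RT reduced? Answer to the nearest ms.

Equiprobable entropy H₀ = log₂ 8 = 3.0000 bits.
Skewed entropy H = −Σ pᵢ log₂ pᵢ = 2.6303 bits.
ΔRT = b·(H₀ − H) = 120 × 0.3697 = 44.37 ms.

44 ms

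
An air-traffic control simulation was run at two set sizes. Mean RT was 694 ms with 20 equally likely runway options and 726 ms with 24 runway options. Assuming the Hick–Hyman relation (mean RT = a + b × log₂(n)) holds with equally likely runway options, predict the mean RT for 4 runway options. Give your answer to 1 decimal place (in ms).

411.5 ms

With log₂ n on the abscissa the relation is linear; from the two conditions:
  b = (726 − 694) / (log₂ 24 − log₂ 20) = 32 / (4.5850 − 4.3219) = 121.657 ms/bit
  a = 694 − 121.657 × 4.3219 = 168.207 ms
Then RT(4) = 168.207 + 121.657 × log₂ 4 = 168.207 + 121.657 × 2 ≈ 411.521 ms.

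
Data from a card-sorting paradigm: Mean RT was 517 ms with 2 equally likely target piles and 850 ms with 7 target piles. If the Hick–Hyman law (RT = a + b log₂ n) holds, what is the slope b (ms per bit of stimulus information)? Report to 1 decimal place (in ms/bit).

184.2 ms/bit

The slope on a log₂ axis is (850 − 517) / (2.8074 − 1) = 184.247 ms/bit.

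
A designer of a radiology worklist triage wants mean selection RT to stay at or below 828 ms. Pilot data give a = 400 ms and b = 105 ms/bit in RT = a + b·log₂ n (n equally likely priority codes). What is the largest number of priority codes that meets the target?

Information budget: (828 − 400)/105 = 4.0762 bits, so n ≤ 2^4.0762 = 16.868 → at most 16.

16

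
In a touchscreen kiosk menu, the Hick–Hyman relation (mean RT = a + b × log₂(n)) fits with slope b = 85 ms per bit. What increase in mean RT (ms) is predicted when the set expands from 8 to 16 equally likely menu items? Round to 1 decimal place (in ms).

ΔRT = (a + b log₂ n₂) − (a + b log₂ n₁) = b·(log₂ n₂ − log₂ n₁).
log₂(16) − log₂(8) = log₂(16/8) = log₂(2) = 1.
ΔRT = 85 × 1.0000 = 85.000 ms.

85.0 ms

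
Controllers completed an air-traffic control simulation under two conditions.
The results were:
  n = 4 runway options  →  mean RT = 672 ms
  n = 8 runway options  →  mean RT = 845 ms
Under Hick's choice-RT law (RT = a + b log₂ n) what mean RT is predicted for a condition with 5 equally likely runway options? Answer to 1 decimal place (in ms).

727.7 ms

Fit slope and intercept:
  b = (845 − 672) / (log₂ 8 − log₂ 4) = 173 / (3 − 2) = 173.000 ms/bit
  a = 672 − 173.000 × 2 = 326.000 ms
Then RT(5) = 326.000 + 173.000 × log₂ 5 = 326.000 + 173.000 × 2.3219 ≈ 727.694 ms.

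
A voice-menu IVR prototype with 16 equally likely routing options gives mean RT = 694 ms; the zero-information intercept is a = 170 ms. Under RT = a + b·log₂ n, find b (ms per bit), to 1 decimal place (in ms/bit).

16 alternatives carry log₂ 16 = 4 bits; the choice cost is 694 − 170 = 524 ms, so b = 524/4 = 131.000 ms/bit.

131.0 ms/bit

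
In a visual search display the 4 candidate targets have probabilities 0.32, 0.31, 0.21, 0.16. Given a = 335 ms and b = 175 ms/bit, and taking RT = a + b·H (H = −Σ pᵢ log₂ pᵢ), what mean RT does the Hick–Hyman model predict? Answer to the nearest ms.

675 ms

Entropy contributions −pᵢ log₂ pᵢ: 0.5260, 0.5238, 0.4728, 0.4230; sum H = 1.9457 bits.
RT = a + bH = 335 + 175·1.9457 = 675.49 ms.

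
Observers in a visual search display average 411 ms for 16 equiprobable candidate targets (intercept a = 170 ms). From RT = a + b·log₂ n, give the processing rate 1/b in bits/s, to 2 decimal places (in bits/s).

Choice component = 411 − 170 = 241 ms over log₂(16) = 4 bits.
b = 241 / 4 = 60.250 ms/bit, so 1/b = 16.598 bits/s.

16.60 bits/s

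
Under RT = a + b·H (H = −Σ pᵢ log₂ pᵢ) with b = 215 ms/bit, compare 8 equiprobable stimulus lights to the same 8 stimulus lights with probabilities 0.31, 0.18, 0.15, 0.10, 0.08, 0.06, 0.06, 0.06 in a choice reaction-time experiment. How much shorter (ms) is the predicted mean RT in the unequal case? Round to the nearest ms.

57 ms

The RT saving is b·ΔH. Equiprobable H₀ = log₂(8) = 3.0000 bits; with the given probabilities H = 2.7339 bits.
b·(H₀ − H) = 215 × (3.0000 − 2.7339) = 57.20 ms.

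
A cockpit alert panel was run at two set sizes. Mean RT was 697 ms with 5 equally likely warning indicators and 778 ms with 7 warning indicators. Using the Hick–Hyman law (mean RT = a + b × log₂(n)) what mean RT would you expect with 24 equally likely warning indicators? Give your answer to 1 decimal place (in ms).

1074.6 ms

With log₂ n on the abscissa the relation is linear; from the two conditions:
  b = (778 − 697) / (log₂ 7 − log₂ 5) = 81 / (2.8074 − 2.3219) = 166.863 ms/bit
  a = 697 − 166.863 × 2.3219 = 309.555 ms
Then RT(24) = 309.555 + 166.863 × log₂ 24 = 309.555 + 166.863 × 4.5850 ≈ 1074.618 ms.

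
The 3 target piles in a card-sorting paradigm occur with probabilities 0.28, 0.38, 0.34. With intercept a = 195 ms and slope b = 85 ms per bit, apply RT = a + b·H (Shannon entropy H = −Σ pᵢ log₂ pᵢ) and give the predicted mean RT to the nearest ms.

329 ms

H = 0.28·log₂(1/0.28) + 0.38·log₂(1/0.38) + 0.34·log₂(1/0.34) = 1.5738 bits.
RT = 195 + 85 × 1.5738 = 328.78 ms.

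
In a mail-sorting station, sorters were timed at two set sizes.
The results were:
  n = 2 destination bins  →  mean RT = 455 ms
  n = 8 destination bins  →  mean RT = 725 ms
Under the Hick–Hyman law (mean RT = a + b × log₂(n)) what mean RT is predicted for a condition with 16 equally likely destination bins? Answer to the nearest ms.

RT is linear in log₂ n, so two points fix the line:
  b = (725 − 455) / (log₂ 8 − log₂ 2) = 270 / (3 − 1) = 135 ms/bit
  a = 455 − 135 × 1 = 320 ms
Then RT(16) = 320 + 135 × log₂ 16 = 320 + 135 × 4 ≈ 860.000 ms.

860 ms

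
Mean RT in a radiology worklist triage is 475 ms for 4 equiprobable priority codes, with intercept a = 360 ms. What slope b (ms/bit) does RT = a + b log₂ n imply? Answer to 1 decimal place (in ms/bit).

log₂(4) = 2 bits.
b = (RT − a)/log₂ n = (475 − 360) / 2 = 57.500 ms/bit.

57.5 ms/bit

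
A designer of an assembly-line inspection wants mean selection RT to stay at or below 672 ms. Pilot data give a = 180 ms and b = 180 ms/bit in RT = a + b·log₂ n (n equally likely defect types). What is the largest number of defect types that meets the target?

6

Information budget: (672 − 180)/180 = 2.7333 bits, so n ≤ 2^2.7333 = 6.650 → at most 6.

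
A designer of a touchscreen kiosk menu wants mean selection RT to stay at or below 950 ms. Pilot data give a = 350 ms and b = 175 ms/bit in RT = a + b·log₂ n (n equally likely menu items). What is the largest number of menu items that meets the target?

Set 350 + 175·log₂ n ≤ 950 → log₂ n ≤ (950 − 350)/175 = 3.4286.
So n ≤ 2^3.4286 = 10.767; the largest integer n is 10.

10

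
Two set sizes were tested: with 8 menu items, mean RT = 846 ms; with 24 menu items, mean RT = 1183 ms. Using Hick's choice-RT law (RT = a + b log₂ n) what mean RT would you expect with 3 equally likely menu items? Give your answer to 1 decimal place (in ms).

RT is linear in log₂ n, so two points fix the line:
  b = (1183 − 846) / (log₂ 24 − log₂ 8) = 337 / (4.5850 − 3) = 212.623 ms/bit
  a = 846 − 212.623 × 3 = 208.130 ms
Then RT(3) = 208.130 + 212.623 × log₂ 3 = 208.130 + 212.623 × 1.5850 ≈ 545.130 ms.

545.1 ms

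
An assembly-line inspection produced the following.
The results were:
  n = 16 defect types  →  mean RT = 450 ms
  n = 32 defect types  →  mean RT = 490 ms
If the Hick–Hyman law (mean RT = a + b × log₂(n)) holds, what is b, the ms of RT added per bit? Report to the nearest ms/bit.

b = (RT₂ − RT₁)/(log₂ n₂ − log₂ n₁) = (490 − 450)/(5 − 4) = 40 ms/bit.

40 ms/bit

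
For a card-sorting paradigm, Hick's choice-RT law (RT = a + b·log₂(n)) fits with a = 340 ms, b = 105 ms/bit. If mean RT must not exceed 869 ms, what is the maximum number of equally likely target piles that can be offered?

32

105·log₂ n ≤ 869 − 340 = 529, giving log₂ n ≤ 5.0381 and n ≤ 32.856. The largest whole number is 32.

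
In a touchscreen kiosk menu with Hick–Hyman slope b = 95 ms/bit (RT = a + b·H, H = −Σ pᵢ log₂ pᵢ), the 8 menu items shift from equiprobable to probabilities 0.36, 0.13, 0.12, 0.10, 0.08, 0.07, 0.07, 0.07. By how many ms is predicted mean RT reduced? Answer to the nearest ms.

The RT saving is b·ΔH. Equiprobable H₀ = log₂(8) = 3.0000 bits; with the given probabilities H = 2.7097 bits.
b·(H₀ − H) = 95 × (3.0000 − 2.7097) = 27.58 ms.

28 ms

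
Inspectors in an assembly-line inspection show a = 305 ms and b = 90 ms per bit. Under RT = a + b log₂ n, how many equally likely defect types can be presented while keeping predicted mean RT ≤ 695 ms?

Information budget: (695 − 305)/90 = 4.3333 bits, so n ≤ 2^4.3333 = 20.159 → at most 20.

20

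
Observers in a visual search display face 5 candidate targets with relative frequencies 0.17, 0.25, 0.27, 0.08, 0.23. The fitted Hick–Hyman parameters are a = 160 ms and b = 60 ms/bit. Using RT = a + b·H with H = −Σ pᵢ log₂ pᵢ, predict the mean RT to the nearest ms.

Entropy contributions −pᵢ log₂ pᵢ: 0.4346, 0.5000, 0.5100, 0.2915, 0.4877; sum H = 2.2238 bits.
RT = a + bH = 160 + 60·2.2238 = 293.43 ms.

293 ms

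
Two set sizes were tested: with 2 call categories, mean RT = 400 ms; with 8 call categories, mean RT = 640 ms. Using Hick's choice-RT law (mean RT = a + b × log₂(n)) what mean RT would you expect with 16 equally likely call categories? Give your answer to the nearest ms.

With log₂ n on the abscissa the relation is linear; from the two conditions:
  b = (640 − 400) / (log₂ 8 − log₂ 2) = 240 / (3 − 1) = 120 ms/bit
  a = 400 − 120 × 1 = 280 ms
Then RT(16) = 280 + 120 × log₂ 16 = 280 + 120 × 4 ≈ 760.000 ms.

760 ms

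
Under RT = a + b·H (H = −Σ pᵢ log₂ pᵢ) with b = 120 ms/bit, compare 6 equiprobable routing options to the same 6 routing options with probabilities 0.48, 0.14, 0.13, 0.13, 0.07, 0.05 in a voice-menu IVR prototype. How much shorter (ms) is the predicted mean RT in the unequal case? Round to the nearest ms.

Equiprobable entropy H₀ = log₂ 6 = 2.5850 bits.
Skewed entropy H = −Σ pᵢ log₂ pᵢ = 2.1553 bits.
ΔRT = b·(H₀ − H) = 120 × 0.4296 = 51.56 ms.

52 ms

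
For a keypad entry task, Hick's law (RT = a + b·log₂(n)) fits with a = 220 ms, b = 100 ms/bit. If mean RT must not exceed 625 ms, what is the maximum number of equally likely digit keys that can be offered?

16

Information budget: (625 − 220)/100 = 4.0500 bits, so n ≤ 2^4.0500 = 16.564 → at most 16.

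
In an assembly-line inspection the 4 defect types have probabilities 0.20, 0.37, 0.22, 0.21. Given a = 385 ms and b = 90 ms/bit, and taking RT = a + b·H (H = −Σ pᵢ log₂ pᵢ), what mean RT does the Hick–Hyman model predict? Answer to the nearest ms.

560 ms

H = 0.20·log₂(1/0.20) + 0.37·log₂(1/0.37) + 0.22·log₂(1/0.22) + 0.21·log₂(1/0.21) = 1.9485 bits.
RT = 385 + 90 × 1.9485 = 560.37 ms.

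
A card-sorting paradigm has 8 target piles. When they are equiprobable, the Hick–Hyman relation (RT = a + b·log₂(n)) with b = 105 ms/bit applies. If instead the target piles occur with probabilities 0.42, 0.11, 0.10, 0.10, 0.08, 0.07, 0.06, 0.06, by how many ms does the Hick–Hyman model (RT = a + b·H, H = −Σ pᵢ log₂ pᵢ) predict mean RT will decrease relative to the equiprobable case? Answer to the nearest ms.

The RT saving is b·ΔH. Equiprobable H₀ = log₂(8) = 3.0000 bits; with the given probabilities H = 2.5874 bits.
b·(H₀ − H) = 105 × (3.0000 − 2.5874) = 43.32 ms.

43 ms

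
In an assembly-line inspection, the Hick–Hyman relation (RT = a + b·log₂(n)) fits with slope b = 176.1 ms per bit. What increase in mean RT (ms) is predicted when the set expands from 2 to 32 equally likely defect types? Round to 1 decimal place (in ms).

704.4 ms

Only the slope matters, since a is common to both: ΔRT = b·log₂(n₂/n₁).
log₂(32) − log₂(2) = log₂(32/2) = log₂(16) = 4.
ΔRT = 176.1 × 4.0000 = 704.400 ms.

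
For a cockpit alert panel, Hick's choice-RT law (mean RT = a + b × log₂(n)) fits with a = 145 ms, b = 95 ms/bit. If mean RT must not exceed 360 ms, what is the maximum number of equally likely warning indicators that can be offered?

Set 145 + 95·log₂ n ≤ 360 → log₂ n ≤ (360 − 145)/95 = 2.2632.
So n ≤ 2^2.2632 = 4.800; the largest integer n is 4.

4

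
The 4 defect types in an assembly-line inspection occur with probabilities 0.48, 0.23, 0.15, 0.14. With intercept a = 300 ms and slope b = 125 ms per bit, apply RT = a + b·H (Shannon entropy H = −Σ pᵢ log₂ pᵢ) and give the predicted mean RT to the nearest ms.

H = 0.48·log₂(1/0.48) + 0.23·log₂(1/0.23) + 0.15·log₂(1/0.15) + 0.14·log₂(1/0.14) = 1.8036 bits.
RT = 300 + 125 × 1.8036 = 525.45 ms.

525 ms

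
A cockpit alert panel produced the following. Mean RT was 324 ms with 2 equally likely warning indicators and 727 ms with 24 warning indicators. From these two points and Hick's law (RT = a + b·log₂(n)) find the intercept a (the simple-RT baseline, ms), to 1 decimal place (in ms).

211.6 ms

The slope on a log₂ axis is (727 − 324) / (4.5850 − 1) = 112.414 ms/bit.
Intercept: a = 324 − 112.414·log₂(2) = 211.586 ms.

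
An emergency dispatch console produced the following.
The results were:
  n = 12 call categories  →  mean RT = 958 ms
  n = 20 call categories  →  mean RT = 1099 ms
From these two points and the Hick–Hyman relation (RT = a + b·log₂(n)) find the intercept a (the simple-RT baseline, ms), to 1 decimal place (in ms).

b = (RT₂ − RT₁)/(log₂ n₂ − log₂ n₁) = (1099 − 958)/(4.3219 − 3.5850) = 191.325 ms/bit.
Intercept: a = 958 − 191.325·log₂(12) = 272.107 ms.

272.1 ms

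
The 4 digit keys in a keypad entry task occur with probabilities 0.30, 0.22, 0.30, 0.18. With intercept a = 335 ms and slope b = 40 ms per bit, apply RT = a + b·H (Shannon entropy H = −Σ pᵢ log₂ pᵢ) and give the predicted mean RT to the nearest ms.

H = 0.30·log₂(1/0.30) + 0.22·log₂(1/0.22) + 0.30·log₂(1/0.30) + 0.18·log₂(1/0.18) = 1.9681 bits.
RT = 335 + 40 × 1.9681 = 413.72 ms.

414 ms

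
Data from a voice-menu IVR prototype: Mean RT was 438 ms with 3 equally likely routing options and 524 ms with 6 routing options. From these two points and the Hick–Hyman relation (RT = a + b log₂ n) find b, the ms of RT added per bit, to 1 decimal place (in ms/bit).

86.0 ms/bit

Slope: b = (524 − 438) / (log₂ 6 − log₂ 3) = 86/1.0000 = 86.000 ms/bit.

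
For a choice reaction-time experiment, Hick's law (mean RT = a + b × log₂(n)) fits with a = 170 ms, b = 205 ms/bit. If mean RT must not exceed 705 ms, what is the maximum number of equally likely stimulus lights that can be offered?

205·log₂ n ≤ 705 − 170 = 535, giving log₂ n ≤ 2.6098 and n ≤ 6.104. The largest whole number is 6.

6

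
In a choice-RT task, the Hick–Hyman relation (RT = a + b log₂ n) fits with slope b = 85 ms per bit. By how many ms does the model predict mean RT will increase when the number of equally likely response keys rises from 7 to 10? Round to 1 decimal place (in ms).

ΔRT = (a + b log₂ n₂) − (a + b log₂ n₁) = b·(log₂ n₂ − log₂ n₁).
log₂(10) − log₂(7) = 3.3219 − 2.8074 = 0.5146.
ΔRT = 85 × 0.5146 = 43.739 ms.

43.7 ms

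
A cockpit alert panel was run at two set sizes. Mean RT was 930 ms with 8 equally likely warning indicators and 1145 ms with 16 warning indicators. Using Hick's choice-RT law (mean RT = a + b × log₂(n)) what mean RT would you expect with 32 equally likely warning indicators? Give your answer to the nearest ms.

1360 ms

Solve the two-equation system in a and b:
  b = (1145 − 930) / (log₂ 16 − log₂ 8) = 215 / (4 − 3) = 215 ms/bit
  a = 930 − 215 × 3 = 285 ms
Then RT(32) = 285 + 215 × log₂ 32 = 285 + 215 × 5 ≈ 1360.000 ms.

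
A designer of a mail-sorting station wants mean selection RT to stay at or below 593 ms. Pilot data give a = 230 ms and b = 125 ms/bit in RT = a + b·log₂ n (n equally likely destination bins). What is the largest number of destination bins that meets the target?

Information budget: (593 − 230)/125 = 2.9040 bits, so n ≤ 2^2.9040 = 7.485 → at most 7.

7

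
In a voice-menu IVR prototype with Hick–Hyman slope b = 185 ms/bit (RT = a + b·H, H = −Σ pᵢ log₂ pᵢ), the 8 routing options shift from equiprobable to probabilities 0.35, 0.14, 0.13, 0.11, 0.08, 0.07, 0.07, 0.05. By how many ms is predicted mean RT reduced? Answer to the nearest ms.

Equiprobable entropy H₀ = log₂ 8 = 3.0000 bits.
Skewed entropy H = −Σ pᵢ log₂ pᵢ = 2.7049 bits.
ΔRT = b·(H₀ − H) = 185 × 0.2951 = 54.60 ms.

55 ms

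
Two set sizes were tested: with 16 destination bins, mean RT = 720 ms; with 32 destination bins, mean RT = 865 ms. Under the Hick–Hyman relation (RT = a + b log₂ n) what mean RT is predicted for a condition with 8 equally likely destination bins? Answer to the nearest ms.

575 ms

Solve the two-equation system in a and b:
  b = (865 − 720) / (log₂ 32 − log₂ 16) = 145 / (5 − 4) = 145 ms/bit
  a = 720 − 145 × 4 = 140 ms
Then RT(8) = 140 + 145 × log₂ 8 = 140 + 145 × 3 ≈ 575.000 ms.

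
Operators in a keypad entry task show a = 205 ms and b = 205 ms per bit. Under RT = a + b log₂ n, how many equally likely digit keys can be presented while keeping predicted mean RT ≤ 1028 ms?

Information budget: (1028 − 205)/205 = 4.0146 bits, so n ≤ 2^4.0146 = 16.163 → at most 16.

16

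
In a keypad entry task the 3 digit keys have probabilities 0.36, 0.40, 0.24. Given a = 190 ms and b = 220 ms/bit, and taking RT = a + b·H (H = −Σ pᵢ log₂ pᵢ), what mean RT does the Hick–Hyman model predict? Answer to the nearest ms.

Entropy contributions −pᵢ log₂ pᵢ: 0.5306, 0.5288, 0.4941; sum H = 1.5535 bits.
RT = a + bH = 190 + 220·1.5535 = 531.77 ms.

532 ms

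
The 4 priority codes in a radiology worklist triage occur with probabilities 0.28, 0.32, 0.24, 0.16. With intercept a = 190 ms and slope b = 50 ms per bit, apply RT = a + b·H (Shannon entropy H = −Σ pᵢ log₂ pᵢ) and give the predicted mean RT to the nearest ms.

Entropy contributions −pᵢ log₂ pᵢ: 0.5142, 0.5260, 0.4941, 0.4230; sum H = 1.9574 bits.
RT = a + bH = 190 + 50·1.9574 = 287.87 ms.

288 ms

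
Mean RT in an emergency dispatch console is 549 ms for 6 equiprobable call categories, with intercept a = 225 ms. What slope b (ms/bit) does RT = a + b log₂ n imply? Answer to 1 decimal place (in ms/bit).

6 alternatives carry log₂ 6 = 2.5850 bits; the choice cost is 549 − 225 = 324 ms, so b = 324/2.5850 = 125.340 ms/bit.

125.3 ms/bit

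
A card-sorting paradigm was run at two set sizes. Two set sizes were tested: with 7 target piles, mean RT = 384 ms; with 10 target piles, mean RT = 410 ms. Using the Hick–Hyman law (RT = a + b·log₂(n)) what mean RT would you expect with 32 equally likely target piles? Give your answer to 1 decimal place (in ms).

494.8 ms

RT is linear in log₂ n, so two points fix the line:
  b = (410 − 384) / (log₂ 10 − log₂ 7) = 26 / (3.3219 − 2.8074) = 50.527 ms/bit
  a = 384 − 50.527 × 2.8074 = 242.152 ms
Then RT(32) = 242.152 + 50.527 × log₂ 32 = 242.152 + 50.527 × 5 ≈ 494.788 ms.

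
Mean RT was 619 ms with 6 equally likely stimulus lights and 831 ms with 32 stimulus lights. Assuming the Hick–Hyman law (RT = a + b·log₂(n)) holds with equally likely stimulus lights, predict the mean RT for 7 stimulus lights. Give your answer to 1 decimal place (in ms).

638.5 ms

With log₂ n on the abscissa the relation is linear; from the two conditions:
  b = (831 − 619) / (log₂ 32 − log₂ 6) = 212 / (5 − 2.5850) = 87.783 ms/bit
  a = 619 − 87.783 × 2.5850 = 392.083 ms
Then RT(7) = 392.083 + 87.783 × log₂ 7 = 392.083 + 87.783 × 2.8074 ≈ 638.522 ms.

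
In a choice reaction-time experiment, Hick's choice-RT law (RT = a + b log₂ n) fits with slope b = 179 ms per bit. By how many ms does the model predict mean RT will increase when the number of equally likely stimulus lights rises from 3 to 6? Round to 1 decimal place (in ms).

ΔRT = (a + b log₂ n₂) − (a + b log₂ n₁) = b·(log₂ n₂ − log₂ n₁).
log₂(6) − log₂(3) = log₂(6/3) = log₂(2) = 1.
ΔRT = 179 × 1.0000 = 179.000 ms.

179.0 ms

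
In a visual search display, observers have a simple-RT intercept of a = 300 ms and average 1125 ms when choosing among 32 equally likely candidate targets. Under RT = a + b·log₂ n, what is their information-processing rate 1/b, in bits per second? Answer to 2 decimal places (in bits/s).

b = (1125 − 300)/log₂ 32 = 825/5 = 165.000 ms per bit = 0.16500 s/bit; the reciprocal is 6.061 bits/s.

6.06 bits/s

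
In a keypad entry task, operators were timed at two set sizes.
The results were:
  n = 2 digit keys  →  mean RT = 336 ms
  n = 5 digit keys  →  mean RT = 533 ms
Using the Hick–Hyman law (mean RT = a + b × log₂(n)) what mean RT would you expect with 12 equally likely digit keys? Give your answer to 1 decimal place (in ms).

721.2 ms

Fit slope and intercept:
  b = (533 − 336) / (log₂ 5 − log₂ 2) = 197 / (2.3219 − 1) = 149.025 ms/bit
  a = 336 − 149.025 × 1 = 186.975 ms
Then RT(12) = 186.975 + 149.025 × log₂ 12 = 186.975 + 149.025 × 3.5850 ≈ 721.223 ms.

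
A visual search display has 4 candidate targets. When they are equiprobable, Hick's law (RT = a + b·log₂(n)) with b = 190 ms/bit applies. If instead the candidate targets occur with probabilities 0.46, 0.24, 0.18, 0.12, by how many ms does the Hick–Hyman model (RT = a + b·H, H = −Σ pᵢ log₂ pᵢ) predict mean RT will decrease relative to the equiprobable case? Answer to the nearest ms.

34 ms

Equiprobable entropy H₀ = log₂ 4 = 2.0000 bits.
Skewed entropy H = −Σ pᵢ log₂ pᵢ = 1.8218 bits.
ΔRT = b·(H₀ − H) = 190 × 0.1782 = 33.85 ms.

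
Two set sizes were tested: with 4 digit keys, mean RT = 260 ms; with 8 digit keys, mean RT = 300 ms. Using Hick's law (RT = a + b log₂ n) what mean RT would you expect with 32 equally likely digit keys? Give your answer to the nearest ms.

380 ms

Fit slope and intercept:
  b = (300 − 260) / (log₂ 8 − log₂ 4) = 40 / (3 − 2) = 40 ms/bit
  a = 260 − 40 × 2 = 180 ms
Then RT(32) = 180 + 40 × log₂ 32 = 180 + 40 × 5 ≈ 380.000 ms.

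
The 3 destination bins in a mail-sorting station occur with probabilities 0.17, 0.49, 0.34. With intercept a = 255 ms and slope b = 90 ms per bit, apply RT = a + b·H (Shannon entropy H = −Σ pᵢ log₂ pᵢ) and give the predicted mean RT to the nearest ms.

387 ms

Entropy contributions −pᵢ log₂ pᵢ: 0.4346, 0.5043, 0.5292; sum H = 1.4680 bits.
RT = a + bH = 255 + 90·1.4680 = 387.12 ms.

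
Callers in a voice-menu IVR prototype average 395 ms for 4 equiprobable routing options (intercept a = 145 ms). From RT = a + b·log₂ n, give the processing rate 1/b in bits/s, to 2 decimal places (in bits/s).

8.00 bits/s

Choice component = 395 − 145 = 250 ms over log₂(4) = 2 bits.
b = 250 / 2 = 125.000 ms/bit, so 1/b = 8.000 bits/s.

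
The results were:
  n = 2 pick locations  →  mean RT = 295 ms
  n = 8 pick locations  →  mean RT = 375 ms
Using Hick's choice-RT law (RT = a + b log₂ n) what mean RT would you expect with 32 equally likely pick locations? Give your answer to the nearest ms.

RT is linear in log₂ n, so two points fix the line:
  b = (375 − 295) / (log₂ 8 − log₂ 2) = 80 / (3 − 1) = 40 ms/bit
  a = 295 − 40 × 1 = 255 ms
Then RT(32) = 255 + 40 × log₂ 32 = 255 + 40 × 5 ≈ 455.000 ms.

455 ms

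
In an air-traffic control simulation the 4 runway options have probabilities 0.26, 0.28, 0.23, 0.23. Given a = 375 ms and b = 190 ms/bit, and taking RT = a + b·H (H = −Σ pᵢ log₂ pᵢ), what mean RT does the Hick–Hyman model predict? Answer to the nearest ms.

Entropy contributions −pᵢ log₂ pᵢ: 0.5053, 0.5142, 0.4877, 0.4877; sum H = 1.9948 bits.
RT = a + bH = 375 + 190·1.9948 = 754.02 ms.

754 ms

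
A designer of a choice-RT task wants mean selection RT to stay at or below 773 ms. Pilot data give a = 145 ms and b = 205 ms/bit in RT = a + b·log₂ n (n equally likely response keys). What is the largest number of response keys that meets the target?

205·log₂ n ≤ 773 − 145 = 628, giving log₂ n ≤ 3.0634 and n ≤ 8.359. The largest whole number is 8.

8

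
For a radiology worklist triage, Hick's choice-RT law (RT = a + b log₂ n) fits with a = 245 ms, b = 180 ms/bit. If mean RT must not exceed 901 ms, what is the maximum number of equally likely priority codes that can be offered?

180·log₂ n ≤ 901 − 245 = 656, giving log₂ n ≤ 3.6444 and n ≤ 12.505. The largest whole number is 12.

12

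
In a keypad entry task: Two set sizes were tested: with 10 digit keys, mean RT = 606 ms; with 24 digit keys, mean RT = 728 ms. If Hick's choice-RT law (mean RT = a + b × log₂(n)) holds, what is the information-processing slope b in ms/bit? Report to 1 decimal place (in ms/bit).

The slope on a log₂ axis is (728 − 606) / (4.5850 − 3.3219) = 96.593 ms/bit.

96.6 ms/bit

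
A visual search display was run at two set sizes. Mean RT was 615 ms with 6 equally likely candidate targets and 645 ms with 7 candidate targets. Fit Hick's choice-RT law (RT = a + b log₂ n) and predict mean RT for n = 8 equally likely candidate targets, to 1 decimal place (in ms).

RT is linear in log₂ n, so two points fix the line:
  b = (645 − 615) / (log₂ 7 − log₂ 6) = 30 / (2.8074 − 2.5850) = 134.897 ms/bit
  a = 615 − 134.897 × 2.5850 = 266.297 ms
Then RT(8) = 266.297 + 134.897 × log₂ 8 = 266.297 + 134.897 × 3 ≈ 670.987 ms.

671.0 ms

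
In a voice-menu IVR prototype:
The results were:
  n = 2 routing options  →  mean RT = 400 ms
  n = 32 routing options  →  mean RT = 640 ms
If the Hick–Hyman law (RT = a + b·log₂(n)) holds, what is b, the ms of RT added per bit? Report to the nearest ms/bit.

60 ms/bit

b = (RT₂ − RT₁)/(log₂ n₂ − log₂ n₁) = (640 − 400)/(5 − 1) = 60 ms/bit.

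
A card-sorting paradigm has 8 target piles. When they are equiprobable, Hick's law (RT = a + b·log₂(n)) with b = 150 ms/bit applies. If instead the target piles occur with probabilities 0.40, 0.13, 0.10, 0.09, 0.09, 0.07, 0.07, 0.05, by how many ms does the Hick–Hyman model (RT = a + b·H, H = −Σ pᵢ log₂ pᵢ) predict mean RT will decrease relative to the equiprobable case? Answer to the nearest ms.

57 ms

Equiprobable entropy H₀ = log₂ 8 = 3.0000 bits.
Skewed entropy H = −Σ pᵢ log₂ pᵢ = 2.6221 bits.
ΔRT = b·(H₀ − H) = 150 × 0.3779 = 56.68 ms.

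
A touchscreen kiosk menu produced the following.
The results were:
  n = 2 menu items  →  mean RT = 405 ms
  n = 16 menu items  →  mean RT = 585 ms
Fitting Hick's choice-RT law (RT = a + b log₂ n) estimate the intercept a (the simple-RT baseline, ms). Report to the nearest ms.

The slope on a log₂ axis is (585 − 405) / (4 − 1) = 60 ms/bit.
a = RT₁ − b·log₂ n₁ = 405 − 60 × 1 = 345.000 ms.

345 ms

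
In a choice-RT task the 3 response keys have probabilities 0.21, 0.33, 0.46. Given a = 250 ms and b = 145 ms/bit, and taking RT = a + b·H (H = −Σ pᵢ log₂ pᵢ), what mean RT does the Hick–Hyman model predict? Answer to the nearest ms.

H = 0.21·log₂(1/0.21) + 0.33·log₂(1/0.33) + 0.46·log₂(1/0.46) = 1.5160 bits.
RT = 250 + 145 × 1.5160 = 469.82 ms.

470 ms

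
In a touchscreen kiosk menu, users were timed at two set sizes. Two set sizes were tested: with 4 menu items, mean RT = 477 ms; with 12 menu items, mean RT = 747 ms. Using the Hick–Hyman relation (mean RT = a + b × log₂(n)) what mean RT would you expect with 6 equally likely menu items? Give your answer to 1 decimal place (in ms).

576.6 ms

Fit slope and intercept:
  b = (747 − 477) / (log₂ 12 − log₂ 4) = 270 / (3.5850 − 2) = 170.351 ms/bit
  a = 477 − 170.351 × 2 = 136.298 ms
Then RT(6) = 136.298 + 170.351 × log₂ 6 = 136.298 + 170.351 × 2.5850 ≈ 576.649 ms.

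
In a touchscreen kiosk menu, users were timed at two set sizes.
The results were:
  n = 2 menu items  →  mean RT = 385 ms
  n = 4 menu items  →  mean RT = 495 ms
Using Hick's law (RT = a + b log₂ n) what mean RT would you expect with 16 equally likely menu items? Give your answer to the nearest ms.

RT is linear in log₂ n, so two points fix the line:
  b = (495 − 385) / (log₂ 4 − log₂ 2) = 110 / (2 − 1) = 110 ms/bit
  a = 385 − 110 × 1 = 275 ms
Then RT(16) = 275 + 110 × log₂ 16 = 275 + 110 × 4 ≈ 715.000 ms.

715 ms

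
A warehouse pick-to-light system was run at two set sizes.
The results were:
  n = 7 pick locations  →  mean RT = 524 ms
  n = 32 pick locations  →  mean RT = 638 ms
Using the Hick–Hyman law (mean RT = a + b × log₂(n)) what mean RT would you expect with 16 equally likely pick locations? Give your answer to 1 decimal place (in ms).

586.0 ms

RT is linear in log₂ n, so two points fix the line:
  b = (638 − 524) / (log₂ 32 − log₂ 7) = 114 / (5 − 2.8074) = 51.992 ms/bit
  a = 524 − 51.992 × 2.8074 = 378.040 ms
Then RT(16) = 378.040 + 51.992 × log₂ 16 = 378.040 + 51.992 × 4 ≈ 586.008 ms.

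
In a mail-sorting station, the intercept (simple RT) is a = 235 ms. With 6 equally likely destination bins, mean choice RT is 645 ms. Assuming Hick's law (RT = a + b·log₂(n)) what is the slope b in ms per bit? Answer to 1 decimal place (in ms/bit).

158.6 ms/bit

b = (645 − 235) / log₂(6) = 410 / 2.5850 = 158.610 ms/bit.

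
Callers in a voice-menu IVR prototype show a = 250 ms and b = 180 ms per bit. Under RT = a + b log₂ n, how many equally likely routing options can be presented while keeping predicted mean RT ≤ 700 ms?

Information budget: (700 − 250)/180 = 2.5000 bits, so n ≤ 2^2.5000 = 5.657 → at most 5.

5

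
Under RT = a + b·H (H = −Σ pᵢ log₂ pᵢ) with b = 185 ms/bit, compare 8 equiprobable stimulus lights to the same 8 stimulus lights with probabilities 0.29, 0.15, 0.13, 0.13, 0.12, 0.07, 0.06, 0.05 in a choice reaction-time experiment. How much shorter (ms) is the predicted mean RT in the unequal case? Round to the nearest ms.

The RT saving is b·ΔH. Equiprobable H₀ = log₂(8) = 3.0000 bits; with the given probabilities H = 2.7890 bits.
b·(H₀ − H) = 185 × (3.0000 − 2.7890) = 39.04 ms.

39 ms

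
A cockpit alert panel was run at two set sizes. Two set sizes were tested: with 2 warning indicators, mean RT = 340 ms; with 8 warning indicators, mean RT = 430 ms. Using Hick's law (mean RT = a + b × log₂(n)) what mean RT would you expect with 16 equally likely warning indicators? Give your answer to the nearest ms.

475 ms

Solve the two-equation system in a and b:
  b = (430 − 340) / (log₂ 8 − log₂ 2) = 90 / (3 − 1) = 45 ms/bit
  a = 340 − 45 × 1 = 295 ms
Then RT(16) = 295 + 45 × log₂ 16 = 295 + 45 × 4 ≈ 475.000 ms.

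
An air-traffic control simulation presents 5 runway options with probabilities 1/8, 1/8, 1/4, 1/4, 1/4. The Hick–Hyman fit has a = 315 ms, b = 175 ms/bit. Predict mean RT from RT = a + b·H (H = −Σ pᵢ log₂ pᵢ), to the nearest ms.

H = −Σ pᵢ log₂ pᵢ = 0.125·3 + 0.125·3 + 0.25·2 + 0.25·2 + 0.25·2 = 2.250 bits.
RT = 315 + 175 × 2.250 = 708.75 ms.

709 ms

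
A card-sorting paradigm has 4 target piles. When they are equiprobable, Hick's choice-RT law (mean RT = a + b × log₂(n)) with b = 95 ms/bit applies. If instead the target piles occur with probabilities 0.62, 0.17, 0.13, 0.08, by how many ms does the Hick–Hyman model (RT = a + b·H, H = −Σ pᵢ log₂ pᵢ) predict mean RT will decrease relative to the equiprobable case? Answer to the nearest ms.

The RT saving is b·ΔH. Equiprobable H₀ = log₂(4) = 2.0000 bits; with the given probabilities H = 1.5363 bits.
b·(H₀ − H) = 95 × (2.0000 − 1.5363) = 44.05 ms.

44 ms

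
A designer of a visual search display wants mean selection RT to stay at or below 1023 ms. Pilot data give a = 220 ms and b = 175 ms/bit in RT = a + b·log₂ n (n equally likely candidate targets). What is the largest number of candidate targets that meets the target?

24

175·log₂ n ≤ 1023 − 220 = 803, giving log₂ n ≤ 4.5886 and n ≤ 24.060. The largest whole number is 24.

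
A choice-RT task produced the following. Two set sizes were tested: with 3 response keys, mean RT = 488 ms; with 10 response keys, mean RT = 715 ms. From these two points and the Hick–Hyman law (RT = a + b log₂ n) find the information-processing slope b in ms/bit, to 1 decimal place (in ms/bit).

b = (RT₂ − RT₁)/(log₂ n₂ − log₂ n₁) = (715 − 488)/(3.3219 − 1.5850) = 130.688 ms/bit.

130.7 ms/bit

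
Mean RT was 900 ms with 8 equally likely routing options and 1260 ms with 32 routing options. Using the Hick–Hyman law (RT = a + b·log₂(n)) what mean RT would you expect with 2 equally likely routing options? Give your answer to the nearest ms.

RT is linear in log₂ n, so two points fix the line:
  b = (1260 − 900) / (log₂ 32 − log₂ 8) = 360 / (5 − 3) = 180 ms/bit
  a = 900 − 180 × 3 = 360 ms
Then RT(2) = 360 + 180 × log₂ 2 = 360 + 180 × 1 ≈ 540.000 ms.

540 ms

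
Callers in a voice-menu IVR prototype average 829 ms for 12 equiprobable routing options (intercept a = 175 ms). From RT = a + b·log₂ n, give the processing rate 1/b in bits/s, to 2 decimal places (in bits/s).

5.48 bits/s

Choice component = 829 − 175 = 654 ms over log₂(12) = 3.5850 bits.
b = 654 / 3.5850 = 182.429 ms/bit, so 1/b = 5.482 bits/s.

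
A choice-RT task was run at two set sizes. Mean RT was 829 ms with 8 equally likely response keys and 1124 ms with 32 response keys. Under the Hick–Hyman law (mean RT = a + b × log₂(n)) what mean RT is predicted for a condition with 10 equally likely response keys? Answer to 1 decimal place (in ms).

876.5 ms

Solve the two-equation system in a and b:
  b = (1124 − 829) / (log₂ 32 − log₂ 8) = 295 / (5 − 3) = 147.500 ms/bit
  a = 829 − 147.500 × 3 = 386.500 ms
Then RT(10) = 386.500 + 147.500 × log₂ 10 = 386.500 + 147.500 × 3.3219 ≈ 876.484 ms.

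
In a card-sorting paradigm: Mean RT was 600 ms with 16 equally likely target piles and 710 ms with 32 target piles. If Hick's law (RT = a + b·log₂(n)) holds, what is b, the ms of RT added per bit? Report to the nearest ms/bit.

b = (RT₂ − RT₁)/(log₂ n₂ − log₂ n₁) = (710 − 600)/(5 − 4) = 110 ms/bit.

110 ms/bit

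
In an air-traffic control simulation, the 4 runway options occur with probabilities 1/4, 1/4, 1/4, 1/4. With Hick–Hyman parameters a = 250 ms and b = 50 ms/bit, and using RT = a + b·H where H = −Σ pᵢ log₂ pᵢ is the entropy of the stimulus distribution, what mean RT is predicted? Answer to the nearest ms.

350 ms

H = −Σ pᵢ log₂ pᵢ = 0.25·2 + 0.25·2 + 0.25·2 + 0.25·2 = 2.000 bits.
RT = 250 + 50 × 2.000 = 350.00 ms.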